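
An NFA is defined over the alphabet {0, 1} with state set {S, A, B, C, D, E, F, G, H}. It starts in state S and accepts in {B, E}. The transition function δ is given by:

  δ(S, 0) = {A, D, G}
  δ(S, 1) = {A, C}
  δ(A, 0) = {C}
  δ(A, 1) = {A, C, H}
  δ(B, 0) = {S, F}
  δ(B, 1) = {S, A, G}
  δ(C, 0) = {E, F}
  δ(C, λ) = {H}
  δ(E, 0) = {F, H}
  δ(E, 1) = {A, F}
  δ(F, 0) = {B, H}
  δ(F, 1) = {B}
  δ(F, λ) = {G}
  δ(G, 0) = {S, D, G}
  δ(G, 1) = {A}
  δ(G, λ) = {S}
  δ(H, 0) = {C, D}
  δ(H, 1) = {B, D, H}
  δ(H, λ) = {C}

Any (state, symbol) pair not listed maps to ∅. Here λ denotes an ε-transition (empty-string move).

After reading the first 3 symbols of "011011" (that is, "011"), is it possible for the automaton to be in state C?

Yes

Start in {S}.
Read '0': {S} → {S, A, D, G}.
Read '1': {S, A, D, G} → {A, C, H}.
Read '1': {A, C, H} → {A, B, C, D, H}.
State C is in {A, B, C, D, H}.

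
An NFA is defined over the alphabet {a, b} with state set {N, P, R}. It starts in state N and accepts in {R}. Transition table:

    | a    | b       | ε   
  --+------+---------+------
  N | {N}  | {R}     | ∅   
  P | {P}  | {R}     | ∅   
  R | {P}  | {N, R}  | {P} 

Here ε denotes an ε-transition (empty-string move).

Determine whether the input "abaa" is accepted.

Start in {N}.
Read 'a': N→{N}; now {N}.
Read 'b': N→{R}; union {R}; ε-closure = {P, R}.
Read 'a': P→{P}, R→{P}; now {P}.
Read 'a': P→{P}; now {P}.
The final set {P} contains no accepting state.

No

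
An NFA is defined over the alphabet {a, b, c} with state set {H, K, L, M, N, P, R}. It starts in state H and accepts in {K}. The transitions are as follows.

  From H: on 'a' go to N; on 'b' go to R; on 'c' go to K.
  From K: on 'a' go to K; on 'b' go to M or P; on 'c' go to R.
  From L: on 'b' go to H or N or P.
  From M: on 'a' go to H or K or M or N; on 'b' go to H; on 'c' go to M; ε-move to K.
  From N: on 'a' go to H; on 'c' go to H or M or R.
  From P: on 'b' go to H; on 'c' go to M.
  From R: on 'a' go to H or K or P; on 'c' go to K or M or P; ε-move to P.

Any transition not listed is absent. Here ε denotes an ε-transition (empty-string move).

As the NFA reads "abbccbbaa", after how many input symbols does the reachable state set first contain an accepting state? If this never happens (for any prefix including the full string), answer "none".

Start in {H}.
Read 'a': H→{N}; now {N}.
Read 'b': N→∅; now ∅.
The set is empty and remains empty for the remaining 7 symbols.
No reachable set along the way intersects F.

none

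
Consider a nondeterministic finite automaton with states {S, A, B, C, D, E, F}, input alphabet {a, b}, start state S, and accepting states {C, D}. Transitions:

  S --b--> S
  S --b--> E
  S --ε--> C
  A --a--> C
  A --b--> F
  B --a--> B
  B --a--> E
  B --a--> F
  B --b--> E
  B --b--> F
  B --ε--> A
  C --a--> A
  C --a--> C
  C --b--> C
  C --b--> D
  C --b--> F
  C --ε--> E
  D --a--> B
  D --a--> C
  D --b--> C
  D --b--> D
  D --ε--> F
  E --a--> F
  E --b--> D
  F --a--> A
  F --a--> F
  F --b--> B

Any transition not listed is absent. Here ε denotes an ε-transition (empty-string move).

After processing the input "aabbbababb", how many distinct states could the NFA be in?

Start: ε-closure({S}) = {S, C, E}.
Read 'a': {S, C, E} → {A, C, E, F}.
Read 'a': {A, C, E, F} → {A, C, E, F}.
Read 'b': {A, C, E, F} → {A, B, C, D, E, F}.
Read 'b': {A, B, C, D, E, F} → {A, B, C, D, E, F}.
Read 'b': {A, B, C, D, E, F} → {A, B, C, D, E, F}.
Read 'a': {A, B, C, D, E, F} → {A, B, C, E, F}.
Read 'b': {A, B, C, E, F} → {A, B, C, D, E, F}.
Read 'a': {A, B, C, D, E, F} → {A, B, C, E, F}.
Read 'b': {A, B, C, E, F} → {A, B, C, D, E, F}.
Read 'b': {A, B, C, D, E, F} → {A, B, C, D, E, F}.
That set has 6 states.

6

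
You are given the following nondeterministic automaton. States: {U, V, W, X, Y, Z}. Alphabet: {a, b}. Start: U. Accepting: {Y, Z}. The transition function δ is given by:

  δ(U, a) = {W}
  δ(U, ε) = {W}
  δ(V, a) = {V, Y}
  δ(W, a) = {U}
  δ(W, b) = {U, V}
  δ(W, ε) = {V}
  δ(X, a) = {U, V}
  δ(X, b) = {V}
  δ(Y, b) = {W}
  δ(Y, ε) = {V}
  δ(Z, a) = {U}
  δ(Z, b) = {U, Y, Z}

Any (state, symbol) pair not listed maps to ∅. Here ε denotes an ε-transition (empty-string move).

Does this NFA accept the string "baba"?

Yes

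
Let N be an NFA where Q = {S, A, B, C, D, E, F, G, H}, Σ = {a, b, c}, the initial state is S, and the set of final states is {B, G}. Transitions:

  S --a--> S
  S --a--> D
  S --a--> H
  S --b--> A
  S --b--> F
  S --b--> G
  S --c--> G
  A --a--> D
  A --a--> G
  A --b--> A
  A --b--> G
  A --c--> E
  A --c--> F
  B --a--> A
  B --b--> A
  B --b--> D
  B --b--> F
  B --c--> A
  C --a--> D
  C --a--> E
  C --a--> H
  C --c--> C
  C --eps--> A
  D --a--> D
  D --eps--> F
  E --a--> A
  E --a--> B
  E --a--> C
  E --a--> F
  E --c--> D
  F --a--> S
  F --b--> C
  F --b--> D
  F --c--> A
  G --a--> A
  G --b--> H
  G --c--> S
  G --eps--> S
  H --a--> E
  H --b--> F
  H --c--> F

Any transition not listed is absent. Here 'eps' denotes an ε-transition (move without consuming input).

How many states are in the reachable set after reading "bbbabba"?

7

Start in {S}.
Read 'b': S→{A, F, G}; union {A, F, G}; ε-closure = {S, A, F, G}.
Read 'b': S→{A, F, G}, A→{A, G}, F→{C, D}, G→{H}; union {A, C, D, F, G, H}; ε-closure = {S, A, C, D, F, G, H}.
Read 'b': S→{A, F, G}, A→{A, G}, C→∅, D→∅, F→{C, D}, G→{H}, H→{F}; union {A, C, D, F, G, H}; ε-closure = {S, A, C, D, F, G, H}.
Read 'a': S→{S, D, H}, A→{D, G}, C→{D, E, H}, D→{D}, F→{S}, G→{A}, H→{E}; union {S, A, D, E, G, H}; ε-closure = {S, A, D, E, F, G, H}.
Read 'b': S→{A, F, G}, A→{A, G}, D→∅, E→∅, F→{C, D}, G→{H}, H→{F}; union {A, C, D, F, G, H}; ε-closure = {S, A, C, D, F, G, H}.
Read 'b': S→{A, F, G}, A→{A, G}, C→∅, D→∅, F→{C, D}, G→{H}, H→{F}; union {A, C, D, F, G, H}; ε-closure = {S, A, C, D, F, G, H}.
Read 'a': S→{S, D, H}, A→{D, G}, C→{D, E, H}, D→{D}, F→{S}, G→{A}, H→{E}; union {S, A, D, E, G, H}; ε-closure = {S, A, D, E, F, G, H}.
That set has 7 states.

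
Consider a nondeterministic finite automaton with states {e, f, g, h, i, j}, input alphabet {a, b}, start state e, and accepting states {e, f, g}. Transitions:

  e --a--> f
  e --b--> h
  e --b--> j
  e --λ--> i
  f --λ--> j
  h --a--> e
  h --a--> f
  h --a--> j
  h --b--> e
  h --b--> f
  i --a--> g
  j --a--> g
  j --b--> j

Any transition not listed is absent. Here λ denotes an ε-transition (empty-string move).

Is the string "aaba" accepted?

Start: ε-closure({e}) = {e, i}.
Read 'a': {e, i} → {f, g, j}.
Read 'a': {f, g, j} → {g}.
Read 'b': {g} → ∅.
The set is empty and remains empty for the remaining 1 symbol.
The final set ∅ contains no accepting state.

No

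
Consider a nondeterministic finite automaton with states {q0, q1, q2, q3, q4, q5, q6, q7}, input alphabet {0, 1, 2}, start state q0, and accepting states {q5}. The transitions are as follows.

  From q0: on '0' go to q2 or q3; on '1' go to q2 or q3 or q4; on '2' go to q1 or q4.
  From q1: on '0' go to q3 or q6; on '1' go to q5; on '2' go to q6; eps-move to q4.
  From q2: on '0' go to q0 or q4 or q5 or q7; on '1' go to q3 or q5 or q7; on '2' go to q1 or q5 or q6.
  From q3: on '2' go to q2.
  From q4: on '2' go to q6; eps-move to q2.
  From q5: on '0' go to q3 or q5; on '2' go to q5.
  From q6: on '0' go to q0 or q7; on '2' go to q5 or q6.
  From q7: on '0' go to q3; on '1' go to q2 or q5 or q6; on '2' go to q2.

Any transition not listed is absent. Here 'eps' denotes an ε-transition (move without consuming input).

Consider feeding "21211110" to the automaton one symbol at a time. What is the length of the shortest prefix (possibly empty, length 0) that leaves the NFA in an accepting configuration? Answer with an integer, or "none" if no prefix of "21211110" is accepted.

2

Start in {q0}.
Read '2': q0→{q1, q4}; union {q1, q4}; ε-closure = {q1, q2, q4}.
Read '1': q1→{q5}, q2→{q3, q5, q7}, q4→∅; now {q3, q5, q7}.
None of the earlier sets intersect F, but {q3, q5, q7} does.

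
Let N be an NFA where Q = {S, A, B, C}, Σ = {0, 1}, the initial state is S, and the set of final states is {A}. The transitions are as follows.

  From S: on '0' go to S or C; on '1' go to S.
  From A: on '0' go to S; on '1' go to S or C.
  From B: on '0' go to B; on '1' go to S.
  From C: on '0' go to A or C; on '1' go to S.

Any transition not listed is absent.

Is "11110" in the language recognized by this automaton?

No

Start in {S}.
Read '1': {S} → {S}.
Read '1': {S} → {S}.
Read '1': {S} → {S}.
Read '1': {S} → {S}.
Read '0': {S} → {S, C}.
The final set {S, C} contains no accepting state.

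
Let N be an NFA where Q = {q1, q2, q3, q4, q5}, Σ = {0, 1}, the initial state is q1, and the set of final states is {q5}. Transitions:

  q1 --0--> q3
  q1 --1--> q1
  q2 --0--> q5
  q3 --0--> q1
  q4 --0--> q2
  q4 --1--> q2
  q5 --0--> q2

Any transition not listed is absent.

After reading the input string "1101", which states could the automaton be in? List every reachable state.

∅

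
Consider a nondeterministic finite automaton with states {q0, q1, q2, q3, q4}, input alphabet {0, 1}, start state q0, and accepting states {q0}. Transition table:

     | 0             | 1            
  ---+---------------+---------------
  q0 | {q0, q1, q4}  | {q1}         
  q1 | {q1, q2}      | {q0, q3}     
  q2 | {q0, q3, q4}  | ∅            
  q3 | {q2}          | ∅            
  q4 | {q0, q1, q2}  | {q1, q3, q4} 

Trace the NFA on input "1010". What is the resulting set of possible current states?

{q0, q1, q2, q4}

Start in {q0}.
Read '1': {q0} → {q1}.
Read '0': {q1} → {q1, q2}.
Read '1': {q1, q2} → {q0, q3}.
Read '0': {q0, q3} → {q0, q1, q2, q4}.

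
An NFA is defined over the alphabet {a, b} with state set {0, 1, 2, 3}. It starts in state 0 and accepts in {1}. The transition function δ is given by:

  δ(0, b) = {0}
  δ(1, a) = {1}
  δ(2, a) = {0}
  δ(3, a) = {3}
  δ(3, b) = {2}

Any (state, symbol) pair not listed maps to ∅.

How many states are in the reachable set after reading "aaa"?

Start in {0}.
Read 'a': 0→∅; now ∅.
The set is empty and remains empty for the remaining 2 symbols.
That set has 0 states.

0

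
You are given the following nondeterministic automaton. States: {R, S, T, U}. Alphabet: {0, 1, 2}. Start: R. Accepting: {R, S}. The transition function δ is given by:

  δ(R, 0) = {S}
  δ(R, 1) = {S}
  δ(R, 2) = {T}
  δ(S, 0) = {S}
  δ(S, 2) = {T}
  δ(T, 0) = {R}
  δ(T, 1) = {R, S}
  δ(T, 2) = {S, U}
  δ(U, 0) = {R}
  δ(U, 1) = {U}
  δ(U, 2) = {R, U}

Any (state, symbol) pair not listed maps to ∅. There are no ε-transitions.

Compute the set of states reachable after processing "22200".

{S}

Start in {R}.
Read '2': {R} → {T}.
Read '2': {T} → {S, U}.
Read '2': {S, U} → {R, T, U}.
Read '0': {R, T, U} → {R, S}.
Read '0': {R, S} → {S}.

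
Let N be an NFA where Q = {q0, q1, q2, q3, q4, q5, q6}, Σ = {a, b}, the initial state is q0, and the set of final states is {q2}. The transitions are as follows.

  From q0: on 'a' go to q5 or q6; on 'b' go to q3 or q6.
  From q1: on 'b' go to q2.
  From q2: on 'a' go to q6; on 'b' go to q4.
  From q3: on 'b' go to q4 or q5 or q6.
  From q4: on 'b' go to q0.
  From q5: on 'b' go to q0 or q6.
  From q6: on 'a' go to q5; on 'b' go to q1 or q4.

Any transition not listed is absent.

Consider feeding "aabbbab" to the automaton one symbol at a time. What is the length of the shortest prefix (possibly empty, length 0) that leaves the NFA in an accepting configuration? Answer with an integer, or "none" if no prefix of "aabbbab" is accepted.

5

Start in {q0}.
Read 'a': q0→{q5, q6}; now {q5, q6}.
Read 'a': q5→∅, q6→{q5}; now {q5}.
Read 'b': q5→{q0, q6}; now {q0, q6}.
Read 'b': q0→{q3, q6}, q6→{q1, q4}; now {q1, q3, q4, q6}.
Read 'b': q1→{q2}, q3→{q4, q5, q6}, q4→{q0}, q6→{q1, q4}; now {q0, q1, q2, q4, q5, q6}.
None of the earlier sets intersect F, but {q0, q1, q2, q4, q5, q6} does.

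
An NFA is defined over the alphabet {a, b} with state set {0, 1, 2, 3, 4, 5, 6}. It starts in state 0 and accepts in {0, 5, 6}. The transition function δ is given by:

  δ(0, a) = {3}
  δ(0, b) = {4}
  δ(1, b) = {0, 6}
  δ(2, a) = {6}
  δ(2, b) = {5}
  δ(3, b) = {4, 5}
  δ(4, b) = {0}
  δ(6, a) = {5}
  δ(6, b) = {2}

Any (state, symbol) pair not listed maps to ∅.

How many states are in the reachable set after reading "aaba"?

Start in {0}.
Read 'a': 0→{3}; now {3}.
Read 'a': 3→∅; now ∅.
The set is empty and remains empty for the remaining 2 symbols.
That set has 0 states.

0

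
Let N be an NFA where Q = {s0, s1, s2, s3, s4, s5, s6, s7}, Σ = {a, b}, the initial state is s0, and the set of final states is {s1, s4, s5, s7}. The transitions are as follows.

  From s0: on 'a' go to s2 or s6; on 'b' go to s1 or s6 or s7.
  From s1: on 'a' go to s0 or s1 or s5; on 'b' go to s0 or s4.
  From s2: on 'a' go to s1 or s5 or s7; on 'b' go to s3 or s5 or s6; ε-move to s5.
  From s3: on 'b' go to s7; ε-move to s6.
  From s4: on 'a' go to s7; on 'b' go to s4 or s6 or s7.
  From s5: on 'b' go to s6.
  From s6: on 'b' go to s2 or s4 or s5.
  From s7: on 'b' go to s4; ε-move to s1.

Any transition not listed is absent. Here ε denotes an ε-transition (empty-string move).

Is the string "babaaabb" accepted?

Start in {s0}.
Read 'b': {s0} → {s1, s6, s7}.
Read 'a': {s1, s6, s7} → {s0, s1, s5}.
Read 'b': {s0, s1, s5} → {s0, s1, s4, s6, s7}.
Read 'a': {s0, s1, s4, s6, s7} → {s0, s1, s2, s5, s6, s7}.
Read 'a': {s0, s1, s2, s5, s6, s7} → {s0, s1, s2, s5, s6, s7}.
Read 'a': {s0, s1, s2, s5, s6, s7} → {s0, s1, s2, s5, s6, s7}.
Read 'b': {s0, s1, s2, s5, s6, s7} → {s0, s1, s2, s3, s4, s5, s6, s7}.
Read 'b': {s0, s1, s2, s3, s4, s5, s6, s7} → {s0, s1, s2, s3, s4, s5, s6, s7}.
The final set {s0, s1, s2, s3, s4, s5, s6, s7} contains the accepting states s1, s4, s5, s7.

Yes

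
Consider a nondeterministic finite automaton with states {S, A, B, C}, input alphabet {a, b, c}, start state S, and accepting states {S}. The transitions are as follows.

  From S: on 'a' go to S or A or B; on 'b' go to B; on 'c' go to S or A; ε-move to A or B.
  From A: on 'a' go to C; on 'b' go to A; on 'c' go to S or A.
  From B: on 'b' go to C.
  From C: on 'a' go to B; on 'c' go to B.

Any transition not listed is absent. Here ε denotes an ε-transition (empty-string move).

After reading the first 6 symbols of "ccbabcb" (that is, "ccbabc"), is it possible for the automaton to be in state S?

No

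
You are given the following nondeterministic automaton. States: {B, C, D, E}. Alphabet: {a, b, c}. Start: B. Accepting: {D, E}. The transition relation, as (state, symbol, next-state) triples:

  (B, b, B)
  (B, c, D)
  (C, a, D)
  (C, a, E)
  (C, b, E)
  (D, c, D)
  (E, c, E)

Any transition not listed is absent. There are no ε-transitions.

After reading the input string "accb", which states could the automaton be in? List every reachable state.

∅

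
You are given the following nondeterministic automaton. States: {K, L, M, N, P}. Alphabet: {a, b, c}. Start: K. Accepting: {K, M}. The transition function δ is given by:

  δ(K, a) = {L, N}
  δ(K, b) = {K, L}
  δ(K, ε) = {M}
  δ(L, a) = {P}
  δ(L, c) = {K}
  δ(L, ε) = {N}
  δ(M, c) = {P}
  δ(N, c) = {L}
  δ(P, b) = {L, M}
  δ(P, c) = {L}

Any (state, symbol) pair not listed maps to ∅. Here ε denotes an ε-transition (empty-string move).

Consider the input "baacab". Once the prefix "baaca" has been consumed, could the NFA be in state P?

Start: ε-closure({K}) = {K, M}.
Read 'b': K→{K, L}, M→∅; union {K, L}; ε-closure = {K, L, M, N}.
Read 'a': K→{L, N}, L→{P}, M→∅, N→∅; now {L, N, P}.
Read 'a': L→{P}, N→∅, P→∅; now {P}.
Read 'c': P→{L}; union {L}; ε-closure = {L, N}.
Read 'a': L→{P}, N→∅; now {P}.
State P is in {P}.

Yes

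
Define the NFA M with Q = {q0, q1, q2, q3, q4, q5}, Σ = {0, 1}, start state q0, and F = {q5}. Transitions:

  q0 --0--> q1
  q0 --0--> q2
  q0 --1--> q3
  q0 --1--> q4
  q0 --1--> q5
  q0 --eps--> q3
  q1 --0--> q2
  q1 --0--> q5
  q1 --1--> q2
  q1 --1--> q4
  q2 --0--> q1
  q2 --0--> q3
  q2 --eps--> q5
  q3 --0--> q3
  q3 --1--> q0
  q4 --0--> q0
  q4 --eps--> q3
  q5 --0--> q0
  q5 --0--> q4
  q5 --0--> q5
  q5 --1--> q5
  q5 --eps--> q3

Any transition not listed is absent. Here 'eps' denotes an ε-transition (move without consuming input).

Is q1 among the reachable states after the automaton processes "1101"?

Start: ε-closure({q0}) = {q0, q3}.
Read '1': q0→{q3, q4, q5}, q3→{q0}; now {q0, q3, q4, q5}.
Read '1': q0→{q3, q4, q5}, q3→{q0}, q4→∅, q5→{q5}; now {q0, q3, q4, q5}.
Read '0': q0→{q1, q2}, q3→{q3}, q4→{q0}, q5→{q0, q4, q5}; now {q0, q1, q2, q3, q4, q5}.
Read '1': q0→{q3, q4, q5}, q1→{q2, q4}, q2→∅, q3→{q0}, q4→∅, q5→{q5}; now {q0, q2, q3, q4, q5}.
State q1 is not in {q0, q2, q3, q4, q5}.

No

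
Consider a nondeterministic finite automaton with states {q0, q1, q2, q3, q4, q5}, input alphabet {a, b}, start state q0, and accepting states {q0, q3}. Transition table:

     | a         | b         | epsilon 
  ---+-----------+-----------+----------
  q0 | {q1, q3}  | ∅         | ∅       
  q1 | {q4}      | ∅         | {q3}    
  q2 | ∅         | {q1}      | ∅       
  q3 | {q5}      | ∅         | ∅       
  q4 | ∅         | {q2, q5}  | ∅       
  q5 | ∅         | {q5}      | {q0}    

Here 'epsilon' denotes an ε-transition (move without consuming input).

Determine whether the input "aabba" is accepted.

Yes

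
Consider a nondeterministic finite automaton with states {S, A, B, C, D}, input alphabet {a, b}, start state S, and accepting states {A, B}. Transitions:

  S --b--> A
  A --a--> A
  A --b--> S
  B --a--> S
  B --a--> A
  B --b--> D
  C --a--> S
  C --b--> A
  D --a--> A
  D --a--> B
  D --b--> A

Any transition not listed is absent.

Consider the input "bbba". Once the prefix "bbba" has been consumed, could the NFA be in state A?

Yes

Start in {S}.
Read 'b': S→{A}; now {A}.
Read 'b': A→{S}; now {S}.
Read 'b': S→{A}; now {A}.
Read 'a': A→{A}; now {A}.
State A is in {A}.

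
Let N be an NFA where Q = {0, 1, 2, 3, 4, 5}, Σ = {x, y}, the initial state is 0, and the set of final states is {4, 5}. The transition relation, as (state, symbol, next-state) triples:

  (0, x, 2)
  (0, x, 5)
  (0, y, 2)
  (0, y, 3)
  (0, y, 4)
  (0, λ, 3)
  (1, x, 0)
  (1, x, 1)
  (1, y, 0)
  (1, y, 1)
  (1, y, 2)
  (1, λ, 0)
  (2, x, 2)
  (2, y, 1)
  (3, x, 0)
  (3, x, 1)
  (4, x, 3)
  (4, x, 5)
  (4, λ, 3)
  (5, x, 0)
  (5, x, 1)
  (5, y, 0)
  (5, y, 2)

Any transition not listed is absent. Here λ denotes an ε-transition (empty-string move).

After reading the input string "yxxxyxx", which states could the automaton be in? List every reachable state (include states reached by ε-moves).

Start: ε-closure({0}) = {0, 3}.
Read 'y': 0→{2, 3, 4}, 3→∅; now {2, 3, 4}.
Read 'x': 2→{2}, 3→{0, 1}, 4→{3, 5}; now {0, 1, 2, 3, 5}.
Read 'x': 0→{2, 5}, 1→{0, 1}, 2→{2}, 3→{0, 1}, 5→{0, 1}; union {0, 1, 2, 5}; ε-closure = {0, 1, 2, 3, 5}.
Read 'x': 0→{2, 5}, 1→{0, 1}, 2→{2}, 3→{0, 1}, 5→{0, 1}; union {0, 1, 2, 5}; ε-closure = {0, 1, 2, 3, 5}.
Read 'y': 0→{2, 3, 4}, 1→{0, 1, 2}, 2→{1}, 3→∅, 5→{0, 2}; now {0, 1, 2, 3, 4}.
Read 'x': 0→{2, 5}, 1→{0, 1}, 2→{2}, 3→{0, 1}, 4→{3, 5}; now {0, 1, 2, 3, 5}.
Read 'x': 0→{2, 5}, 1→{0, 1}, 2→{2}, 3→{0, 1}, 5→{0, 1}; union {0, 1, 2, 5}; ε-closure = {0, 1, 2, 3, 5}.

{0, 1, 2, 3, 5}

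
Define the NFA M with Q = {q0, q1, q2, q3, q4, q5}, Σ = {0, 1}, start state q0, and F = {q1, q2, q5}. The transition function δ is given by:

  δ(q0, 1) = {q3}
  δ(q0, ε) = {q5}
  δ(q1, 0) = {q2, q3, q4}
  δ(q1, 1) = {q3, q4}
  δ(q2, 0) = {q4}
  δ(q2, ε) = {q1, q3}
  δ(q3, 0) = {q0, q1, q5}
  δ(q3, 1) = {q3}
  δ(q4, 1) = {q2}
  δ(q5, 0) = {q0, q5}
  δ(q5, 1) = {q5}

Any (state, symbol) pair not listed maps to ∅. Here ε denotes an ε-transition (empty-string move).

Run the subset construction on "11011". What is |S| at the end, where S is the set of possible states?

Start: ε-closure({q0}) = {q0, q5}.
Read '1': q0→{q3}, q5→{q5}; now {q3, q5}.
Read '1': q3→{q3}, q5→{q5}; now {q3, q5}.
Read '0': q3→{q0, q1, q5}, q5→{q0, q5}; now {q0, q1, q5}.
Read '1': q0→{q3}, q1→{q3, q4}, q5→{q5}; now {q3, q4, q5}.
Read '1': q3→{q3}, q4→{q2}, q5→{q5}; union {q2, q3, q5}; ε-closure = {q1, q2, q3, q5}.
That set has 4 states.

4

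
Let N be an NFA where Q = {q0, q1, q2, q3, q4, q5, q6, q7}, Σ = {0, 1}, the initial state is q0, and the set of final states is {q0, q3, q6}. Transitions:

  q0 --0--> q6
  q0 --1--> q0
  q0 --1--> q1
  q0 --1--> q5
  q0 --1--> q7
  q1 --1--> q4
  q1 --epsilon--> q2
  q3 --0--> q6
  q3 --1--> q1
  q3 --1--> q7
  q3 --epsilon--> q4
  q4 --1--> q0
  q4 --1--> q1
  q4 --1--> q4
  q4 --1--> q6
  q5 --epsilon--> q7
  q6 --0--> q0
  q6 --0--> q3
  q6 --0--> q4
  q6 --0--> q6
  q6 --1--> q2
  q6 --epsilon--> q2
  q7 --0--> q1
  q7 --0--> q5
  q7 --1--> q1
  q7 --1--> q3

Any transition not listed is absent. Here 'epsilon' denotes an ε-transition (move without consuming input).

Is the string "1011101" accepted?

Yes

Start in {q0}.
Read '1': q0→{q0, q1, q5, q7}; union {q0, q1, q5, q7}; ε-closure = {q0, q1, q2, q5, q7}.
Read '0': q0→{q6}, q1→∅, q2→∅, q5→∅, q7→{q1, q5}; union {q1, q5, q6}; ε-closure = {q1, q2, q5, q6, q7}.
Read '1': q1→{q4}, q2→∅, q5→∅, q6→{q2}, q7→{q1, q3}; now {q1, q2, q3, q4}.
Read '1': q1→{q4}, q2→∅, q3→{q1, q7}, q4→{q0, q1, q4, q6}; union {q0, q1, q4, q6, q7}; ε-closure = {q0, q1, q2, q4, q6, q7}.
Read '1': q0→{q0, q1, q5, q7}, q1→{q4}, q2→∅, q4→{q0, q1, q4, q6}, q6→{q2}, q7→{q1, q3}; now {q0, q1, q2, q3, q4, q5, q6, q7}.
Read '0': q0→{q6}, q1→∅, q2→∅, q3→{q6}, q4→∅, q5→∅, q6→{q0, q3, q4, q6}, q7→{q1, q5}; union {q0, q1, q3, q4, q5, q6}; ε-closure = {q0, q1, q2, q3, q4, q5, q6, q7}.
Read '1': q0→{q0, q1, q5, q7}, q1→{q4}, q2→∅, q3→{q1, q7}, q4→{q0, q1, q4, q6}, q5→∅, q6→{q2}, q7→{q1, q3}; now {q0, q1, q2, q3, q4, q5, q6, q7}.
The final set {q0, q1, q2, q3, q4, q5, q6, q7} contains the accepting states q0, q3, q6.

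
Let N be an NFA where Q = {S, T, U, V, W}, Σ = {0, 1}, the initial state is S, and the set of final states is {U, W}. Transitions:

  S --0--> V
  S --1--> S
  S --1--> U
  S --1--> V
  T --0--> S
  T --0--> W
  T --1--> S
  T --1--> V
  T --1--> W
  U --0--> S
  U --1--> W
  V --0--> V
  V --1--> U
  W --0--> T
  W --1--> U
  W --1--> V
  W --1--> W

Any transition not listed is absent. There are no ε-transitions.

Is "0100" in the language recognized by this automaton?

Start in {S}.
Read '0': S→{V}; now {V}.
Read '1': V→{U}; now {U}.
Read '0': U→{S}; now {S}.
Read '0': S→{V}; now {V}.
The final set {V} contains no accepting state.

No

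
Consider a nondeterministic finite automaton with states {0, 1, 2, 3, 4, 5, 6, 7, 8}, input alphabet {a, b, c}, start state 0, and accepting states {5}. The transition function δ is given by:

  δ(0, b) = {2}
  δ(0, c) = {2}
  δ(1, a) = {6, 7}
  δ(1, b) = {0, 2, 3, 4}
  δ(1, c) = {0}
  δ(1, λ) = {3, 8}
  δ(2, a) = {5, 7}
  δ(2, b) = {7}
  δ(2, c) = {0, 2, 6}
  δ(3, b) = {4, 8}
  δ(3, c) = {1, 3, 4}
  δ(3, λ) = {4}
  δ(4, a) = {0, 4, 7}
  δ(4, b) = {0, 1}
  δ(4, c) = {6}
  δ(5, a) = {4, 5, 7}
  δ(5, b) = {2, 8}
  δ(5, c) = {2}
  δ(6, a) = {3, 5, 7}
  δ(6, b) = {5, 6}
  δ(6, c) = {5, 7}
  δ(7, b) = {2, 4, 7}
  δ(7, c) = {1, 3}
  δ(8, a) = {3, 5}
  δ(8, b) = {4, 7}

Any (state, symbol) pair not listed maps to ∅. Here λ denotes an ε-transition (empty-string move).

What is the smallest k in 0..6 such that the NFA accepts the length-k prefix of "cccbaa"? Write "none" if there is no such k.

3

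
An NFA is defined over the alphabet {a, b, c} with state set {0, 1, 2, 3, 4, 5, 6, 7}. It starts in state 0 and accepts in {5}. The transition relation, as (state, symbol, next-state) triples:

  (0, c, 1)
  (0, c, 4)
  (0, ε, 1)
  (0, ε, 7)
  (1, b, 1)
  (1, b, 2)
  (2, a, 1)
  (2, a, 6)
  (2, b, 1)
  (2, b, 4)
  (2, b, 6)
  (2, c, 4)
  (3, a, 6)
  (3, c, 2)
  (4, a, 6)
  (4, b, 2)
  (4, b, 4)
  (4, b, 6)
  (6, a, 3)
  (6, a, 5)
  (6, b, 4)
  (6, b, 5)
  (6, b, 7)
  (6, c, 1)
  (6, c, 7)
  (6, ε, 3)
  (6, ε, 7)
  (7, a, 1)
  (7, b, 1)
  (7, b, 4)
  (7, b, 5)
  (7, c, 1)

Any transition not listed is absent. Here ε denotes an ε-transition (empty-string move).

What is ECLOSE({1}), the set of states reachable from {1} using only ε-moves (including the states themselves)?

{1}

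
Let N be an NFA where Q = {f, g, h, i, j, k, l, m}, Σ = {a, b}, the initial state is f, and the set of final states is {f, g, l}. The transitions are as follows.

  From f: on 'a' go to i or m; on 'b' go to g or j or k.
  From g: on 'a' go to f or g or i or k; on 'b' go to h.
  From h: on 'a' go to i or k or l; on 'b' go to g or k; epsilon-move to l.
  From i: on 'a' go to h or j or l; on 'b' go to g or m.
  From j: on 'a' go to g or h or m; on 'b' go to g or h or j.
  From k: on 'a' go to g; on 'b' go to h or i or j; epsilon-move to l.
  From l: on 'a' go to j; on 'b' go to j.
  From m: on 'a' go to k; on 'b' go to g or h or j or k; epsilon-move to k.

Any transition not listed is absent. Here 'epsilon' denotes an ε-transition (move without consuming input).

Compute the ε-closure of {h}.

{h, l}

Begin with {h}.
ε-move h → l; add l.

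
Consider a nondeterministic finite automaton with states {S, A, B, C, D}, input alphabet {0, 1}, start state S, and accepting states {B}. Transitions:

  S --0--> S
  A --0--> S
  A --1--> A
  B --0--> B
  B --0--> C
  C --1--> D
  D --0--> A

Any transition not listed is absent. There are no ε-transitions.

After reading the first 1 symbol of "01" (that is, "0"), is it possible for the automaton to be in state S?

Yes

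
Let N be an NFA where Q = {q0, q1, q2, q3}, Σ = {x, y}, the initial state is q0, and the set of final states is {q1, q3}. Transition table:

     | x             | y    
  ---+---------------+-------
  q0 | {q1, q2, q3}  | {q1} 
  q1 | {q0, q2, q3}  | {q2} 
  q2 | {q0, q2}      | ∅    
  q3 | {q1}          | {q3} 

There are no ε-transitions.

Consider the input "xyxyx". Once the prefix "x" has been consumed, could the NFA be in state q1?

Yes

Start in {q0}.
Read 'x': q0→{q1, q2, q3}; now {q1, q2, q3}.
State q1 is in {q1, q2, q3}.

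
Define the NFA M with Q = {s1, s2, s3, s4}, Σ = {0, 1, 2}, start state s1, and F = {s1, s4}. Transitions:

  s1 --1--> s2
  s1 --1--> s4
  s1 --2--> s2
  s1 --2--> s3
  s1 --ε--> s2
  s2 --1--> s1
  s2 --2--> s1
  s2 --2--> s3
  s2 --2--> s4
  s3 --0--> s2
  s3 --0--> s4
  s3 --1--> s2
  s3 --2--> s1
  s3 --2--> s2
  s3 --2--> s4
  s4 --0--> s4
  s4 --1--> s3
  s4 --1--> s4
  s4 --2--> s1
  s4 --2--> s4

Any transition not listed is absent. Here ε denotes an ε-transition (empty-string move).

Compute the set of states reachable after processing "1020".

{s4}

Start: ε-closure({s1}) = {s1, s2}.
Read '1': {s1, s2} → {s1, s2, s4}.
Read '0': {s1, s2, s4} → {s4}.
Read '2': {s4} → {s1, s2, s4}.
Read '0': {s1, s2, s4} → {s4}.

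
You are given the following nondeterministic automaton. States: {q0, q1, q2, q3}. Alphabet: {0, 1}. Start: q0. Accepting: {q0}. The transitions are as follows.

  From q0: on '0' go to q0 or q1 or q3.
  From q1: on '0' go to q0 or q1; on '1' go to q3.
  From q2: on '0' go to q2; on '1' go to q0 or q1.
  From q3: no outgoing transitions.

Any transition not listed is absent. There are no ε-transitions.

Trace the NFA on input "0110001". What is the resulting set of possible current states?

Start in {q0}.
Read '0': q0→{q0, q1, q3}; now {q0, q1, q3}.
Read '1': q0→∅, q1→{q3}, q3→∅; now {q3}.
Read '1': q3→∅; now ∅.
The set is empty and remains empty for the remaining 4 symbols.

∅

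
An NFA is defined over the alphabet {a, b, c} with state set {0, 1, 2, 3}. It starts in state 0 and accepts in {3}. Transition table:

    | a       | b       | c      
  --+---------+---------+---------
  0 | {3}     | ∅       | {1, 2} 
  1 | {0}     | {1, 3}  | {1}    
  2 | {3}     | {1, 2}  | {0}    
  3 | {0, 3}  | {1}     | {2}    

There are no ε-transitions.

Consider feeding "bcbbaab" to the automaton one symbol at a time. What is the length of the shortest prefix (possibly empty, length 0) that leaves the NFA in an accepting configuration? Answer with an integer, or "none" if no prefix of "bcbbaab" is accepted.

none

Start in {0}.
Read 'b': 0→∅; now ∅.
The set is empty and remains empty for the remaining 6 symbols.
No reachable set along the way intersects F.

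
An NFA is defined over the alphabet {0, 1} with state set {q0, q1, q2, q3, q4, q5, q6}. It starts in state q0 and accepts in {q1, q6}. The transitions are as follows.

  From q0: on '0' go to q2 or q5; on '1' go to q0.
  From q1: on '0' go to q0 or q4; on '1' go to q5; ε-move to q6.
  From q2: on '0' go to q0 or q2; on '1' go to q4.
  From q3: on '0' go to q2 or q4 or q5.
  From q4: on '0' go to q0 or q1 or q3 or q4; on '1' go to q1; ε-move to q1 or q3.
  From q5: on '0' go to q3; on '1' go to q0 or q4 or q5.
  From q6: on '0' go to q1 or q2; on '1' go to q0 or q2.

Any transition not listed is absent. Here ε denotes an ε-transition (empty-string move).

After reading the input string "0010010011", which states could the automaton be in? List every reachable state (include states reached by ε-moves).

Start in {q0}.
Read '0': {q0} → {q2, q5}.
Read '0': {q2, q5} → {q0, q2, q3}.
Read '1': {q0, q2, q3} → {q0, q1, q3, q4, q6}.
Read '0': {q0, q1, q3, q4, q6} → {q0, q1, q2, q3, q4, q5, q6}.
Read '0': {q0, q1, q2, q3, q4, q5, q6} → {q0, q1, q2, q3, q4, q5, q6}.
Read '1': {q0, q1, q2, q3, q4, q5, q6} → {q0, q1, q2, q3, q4, q5, q6}.
Read '0': {q0, q1, q2, q3, q4, q5, q6} → {q0, q1, q2, q3, q4, q5, q6}.
Read '0': {q0, q1, q2, q3, q4, q5, q6} → {q0, q1, q2, q3, q4, q5, q6}.
Read '1': {q0, q1, q2, q3, q4, q5, q6} → {q0, q1, q2, q3, q4, q5, q6}.
Read '1': {q0, q1, q2, q3, q4, q5, q6} → {q0, q1, q2, q3, q4, q5, q6}.

{q0, q1, q2, q3, q4, q5, q6}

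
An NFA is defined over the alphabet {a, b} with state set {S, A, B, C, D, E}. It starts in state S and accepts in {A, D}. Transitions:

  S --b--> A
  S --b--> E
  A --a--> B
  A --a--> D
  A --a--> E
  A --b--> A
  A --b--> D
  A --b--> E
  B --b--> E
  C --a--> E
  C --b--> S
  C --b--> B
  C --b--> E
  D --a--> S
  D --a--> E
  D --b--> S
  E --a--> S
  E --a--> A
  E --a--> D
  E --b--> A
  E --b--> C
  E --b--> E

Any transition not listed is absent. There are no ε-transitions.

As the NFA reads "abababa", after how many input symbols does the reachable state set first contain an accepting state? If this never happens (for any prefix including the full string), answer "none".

Start in {S}.
Read 'a': {S} → ∅.
The set is empty and remains empty for the remaining 6 symbols.
No reachable set along the way intersects F.

none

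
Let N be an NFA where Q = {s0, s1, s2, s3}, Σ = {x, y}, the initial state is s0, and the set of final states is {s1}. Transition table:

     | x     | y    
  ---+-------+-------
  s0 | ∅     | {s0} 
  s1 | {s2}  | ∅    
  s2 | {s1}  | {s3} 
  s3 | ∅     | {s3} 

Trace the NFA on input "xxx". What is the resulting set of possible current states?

∅

Start in {s0}.
Read 'x': {s0} → ∅.
The set is empty and remains empty for the remaining 2 symbols.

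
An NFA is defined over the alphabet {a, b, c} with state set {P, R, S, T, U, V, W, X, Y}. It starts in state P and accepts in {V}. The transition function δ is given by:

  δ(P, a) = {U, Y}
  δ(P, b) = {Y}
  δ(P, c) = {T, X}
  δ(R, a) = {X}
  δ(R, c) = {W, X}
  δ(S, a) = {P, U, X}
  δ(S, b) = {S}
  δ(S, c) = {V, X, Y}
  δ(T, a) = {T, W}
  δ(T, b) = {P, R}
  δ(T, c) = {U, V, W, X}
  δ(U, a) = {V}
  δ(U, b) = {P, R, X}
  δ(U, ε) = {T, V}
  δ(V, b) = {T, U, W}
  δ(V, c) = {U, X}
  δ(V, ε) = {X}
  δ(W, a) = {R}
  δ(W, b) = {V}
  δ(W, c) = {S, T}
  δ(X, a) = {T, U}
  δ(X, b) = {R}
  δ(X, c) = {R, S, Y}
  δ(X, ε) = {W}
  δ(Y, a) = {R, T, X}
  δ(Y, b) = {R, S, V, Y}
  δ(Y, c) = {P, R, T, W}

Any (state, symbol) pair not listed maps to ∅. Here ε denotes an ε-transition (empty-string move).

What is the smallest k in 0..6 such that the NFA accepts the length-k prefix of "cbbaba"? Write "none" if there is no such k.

2

Start in {P}.
Read 'c': {P} → {T, W, X}.
Read 'b': {T, W, X} → {P, R, V, W, X}.
None of the earlier sets intersect F, but {P, R, V, W, X} does.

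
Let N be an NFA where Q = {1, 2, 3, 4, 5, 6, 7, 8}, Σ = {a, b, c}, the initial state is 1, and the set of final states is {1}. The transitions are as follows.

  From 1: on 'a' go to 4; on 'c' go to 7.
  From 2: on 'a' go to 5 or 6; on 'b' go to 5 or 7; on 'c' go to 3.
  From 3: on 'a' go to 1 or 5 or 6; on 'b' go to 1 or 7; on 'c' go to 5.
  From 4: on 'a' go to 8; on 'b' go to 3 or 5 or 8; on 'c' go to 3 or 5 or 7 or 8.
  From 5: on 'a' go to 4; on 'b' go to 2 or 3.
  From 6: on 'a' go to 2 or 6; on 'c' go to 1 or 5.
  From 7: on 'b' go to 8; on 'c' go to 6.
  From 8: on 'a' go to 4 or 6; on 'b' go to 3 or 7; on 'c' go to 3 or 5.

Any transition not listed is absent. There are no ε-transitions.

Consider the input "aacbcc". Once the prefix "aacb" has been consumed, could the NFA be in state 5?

No

Start in {1}.
Read 'a': 1→{4}; now {4}.
Read 'a': 4→{8}; now {8}.
Read 'c': 8→{3, 5}; now {3, 5}.
Read 'b': 3→{1, 7}, 5→{2, 3}; now {1, 2, 3, 7}.
State 5 is not in {1, 2, 3, 7}.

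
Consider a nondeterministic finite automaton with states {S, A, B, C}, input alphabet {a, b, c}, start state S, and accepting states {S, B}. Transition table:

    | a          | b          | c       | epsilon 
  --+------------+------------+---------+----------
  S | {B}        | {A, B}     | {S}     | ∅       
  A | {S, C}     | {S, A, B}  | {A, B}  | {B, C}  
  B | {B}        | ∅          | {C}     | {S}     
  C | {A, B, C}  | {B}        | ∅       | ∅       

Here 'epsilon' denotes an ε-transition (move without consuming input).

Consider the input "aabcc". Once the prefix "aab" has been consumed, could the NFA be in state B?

Yes

Start in {S}.
Read 'a': S→{B}; union {B}; ε-closure = {S, B}.
Read 'a': S→{B}, B→{B}; union {B}; ε-closure = {S, B}.
Read 'b': S→{A, B}, B→∅; union {A, B}; ε-closure = {S, A, B, C}.
State B is in {S, A, B, C}.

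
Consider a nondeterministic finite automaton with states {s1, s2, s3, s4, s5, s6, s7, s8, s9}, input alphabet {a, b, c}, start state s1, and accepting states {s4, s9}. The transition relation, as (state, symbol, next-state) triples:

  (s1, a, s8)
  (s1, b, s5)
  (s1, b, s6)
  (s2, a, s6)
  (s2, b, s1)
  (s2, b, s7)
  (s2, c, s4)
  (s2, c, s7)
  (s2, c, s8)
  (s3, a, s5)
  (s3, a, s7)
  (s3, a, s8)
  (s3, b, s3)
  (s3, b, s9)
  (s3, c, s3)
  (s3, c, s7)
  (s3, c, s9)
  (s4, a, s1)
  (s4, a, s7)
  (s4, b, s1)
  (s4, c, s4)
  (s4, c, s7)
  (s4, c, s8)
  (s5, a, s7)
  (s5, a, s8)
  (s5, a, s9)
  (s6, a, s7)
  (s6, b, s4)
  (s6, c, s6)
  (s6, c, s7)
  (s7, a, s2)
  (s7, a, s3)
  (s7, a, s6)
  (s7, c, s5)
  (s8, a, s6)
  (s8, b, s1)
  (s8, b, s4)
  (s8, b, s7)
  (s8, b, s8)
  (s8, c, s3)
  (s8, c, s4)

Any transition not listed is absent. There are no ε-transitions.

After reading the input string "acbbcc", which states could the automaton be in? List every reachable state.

{s3, s5, s6, s7, s9}

Start in {s1}.
Read 'a': {s1} → {s8}.
Read 'c': {s8} → {s3, s4}.
Read 'b': {s3, s4} → {s1, s3, s9}.
Read 'b': {s1, s3, s9} → {s3, s5, s6, s9}.
Read 'c': {s3, s5, s6, s9} → {s3, s6, s7, s9}.
Read 'c': {s3, s6, s7, s9} → {s3, s5, s6, s7, s9}.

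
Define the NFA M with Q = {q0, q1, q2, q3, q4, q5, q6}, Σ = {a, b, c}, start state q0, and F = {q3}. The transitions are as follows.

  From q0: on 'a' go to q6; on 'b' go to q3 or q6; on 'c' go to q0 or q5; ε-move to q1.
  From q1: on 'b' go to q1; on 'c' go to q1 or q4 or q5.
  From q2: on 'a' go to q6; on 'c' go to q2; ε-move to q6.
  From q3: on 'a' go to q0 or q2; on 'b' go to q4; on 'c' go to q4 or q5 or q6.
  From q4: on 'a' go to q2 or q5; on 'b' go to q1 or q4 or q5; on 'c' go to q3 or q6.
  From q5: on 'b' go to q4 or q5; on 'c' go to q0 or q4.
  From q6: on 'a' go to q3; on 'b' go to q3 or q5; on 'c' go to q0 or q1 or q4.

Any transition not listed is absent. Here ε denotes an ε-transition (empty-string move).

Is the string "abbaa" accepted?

Start: ε-closure({q0}) = {q0, q1}.
Read 'a': q0→{q6}, q1→∅; now {q6}.
Read 'b': q6→{q3, q5}; now {q3, q5}.
Read 'b': q3→{q4}, q5→{q4, q5}; now {q4, q5}.
Read 'a': q4→{q2, q5}, q5→∅; union {q2, q5}; ε-closure = {q2, q5, q6}.
Read 'a': q2→{q6}, q5→∅, q6→{q3}; now {q3, q6}.
The final set {q3, q6} contains the accepting state q3.

Yes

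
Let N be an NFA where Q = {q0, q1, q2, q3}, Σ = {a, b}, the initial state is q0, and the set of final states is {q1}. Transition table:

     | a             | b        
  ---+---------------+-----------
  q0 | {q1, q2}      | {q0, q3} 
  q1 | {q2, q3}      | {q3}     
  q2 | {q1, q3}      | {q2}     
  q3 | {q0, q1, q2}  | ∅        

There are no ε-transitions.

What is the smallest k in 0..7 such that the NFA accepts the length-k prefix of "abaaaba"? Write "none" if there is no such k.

1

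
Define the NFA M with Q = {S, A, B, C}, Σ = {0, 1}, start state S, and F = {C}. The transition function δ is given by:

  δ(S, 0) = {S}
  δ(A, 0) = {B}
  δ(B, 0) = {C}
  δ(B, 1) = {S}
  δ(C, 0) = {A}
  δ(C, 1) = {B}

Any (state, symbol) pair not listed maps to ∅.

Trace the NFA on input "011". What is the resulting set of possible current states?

Start in {S}.
Read '0': {S} → {S}.
Read '1': {S} → ∅.
The set is empty and remains empty for the remaining 1 symbol.

∅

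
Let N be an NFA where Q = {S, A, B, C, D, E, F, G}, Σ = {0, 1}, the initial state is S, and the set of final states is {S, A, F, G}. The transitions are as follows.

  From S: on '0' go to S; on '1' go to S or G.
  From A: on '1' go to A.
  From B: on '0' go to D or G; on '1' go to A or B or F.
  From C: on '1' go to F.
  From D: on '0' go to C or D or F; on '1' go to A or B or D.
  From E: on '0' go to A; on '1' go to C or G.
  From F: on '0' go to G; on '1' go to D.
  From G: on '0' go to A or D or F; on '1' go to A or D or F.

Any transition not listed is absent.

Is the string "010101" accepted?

Yes

Start in {S}.
Read '0': S→{S}; now {S}.
Read '1': S→{S, G}; now {S, G}.
Read '0': S→{S}, G→{A, D, F}; now {S, A, D, F}.
Read '1': S→{S, G}, A→{A}, D→{A, B, D}, F→{D}; now {S, A, B, D, G}.
Read '0': S→{S}, A→∅, B→{D, G}, D→{C, D, F}, G→{A, D, F}; now {S, A, C, D, F, G}.
Read '1': S→{S, G}, A→{A}, C→{F}, D→{A, B, D}, F→{D}, G→{A, D, F}; now {S, A, B, D, F, G}.
The final set {S, A, B, D, F, G} contains the accepting states S, A, F, G.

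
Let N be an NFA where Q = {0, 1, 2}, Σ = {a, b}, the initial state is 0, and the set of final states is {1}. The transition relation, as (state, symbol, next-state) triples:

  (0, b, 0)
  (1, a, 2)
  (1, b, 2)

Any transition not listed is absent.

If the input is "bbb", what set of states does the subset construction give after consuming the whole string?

Start in {0}.
Read 'b': 0→{0}; now {0}.
Read 'b': 0→{0}; now {0}.
Read 'b': 0→{0}; now {0}.

{0}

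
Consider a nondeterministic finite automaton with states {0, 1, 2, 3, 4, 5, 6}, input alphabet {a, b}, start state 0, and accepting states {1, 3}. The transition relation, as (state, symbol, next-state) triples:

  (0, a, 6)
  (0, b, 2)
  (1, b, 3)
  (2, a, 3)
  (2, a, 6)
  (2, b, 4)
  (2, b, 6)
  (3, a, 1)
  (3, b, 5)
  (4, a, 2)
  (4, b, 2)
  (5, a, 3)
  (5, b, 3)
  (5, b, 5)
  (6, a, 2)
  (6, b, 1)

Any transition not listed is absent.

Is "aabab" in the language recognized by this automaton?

No

Start in {0}.
Read 'a': {0} → {6}.
Read 'a': {6} → {2}.
Read 'b': {2} → {4, 6}.
Read 'a': {4, 6} → {2}.
Read 'b': {2} → {4, 6}.
The final set {4, 6} contains no accepting state.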